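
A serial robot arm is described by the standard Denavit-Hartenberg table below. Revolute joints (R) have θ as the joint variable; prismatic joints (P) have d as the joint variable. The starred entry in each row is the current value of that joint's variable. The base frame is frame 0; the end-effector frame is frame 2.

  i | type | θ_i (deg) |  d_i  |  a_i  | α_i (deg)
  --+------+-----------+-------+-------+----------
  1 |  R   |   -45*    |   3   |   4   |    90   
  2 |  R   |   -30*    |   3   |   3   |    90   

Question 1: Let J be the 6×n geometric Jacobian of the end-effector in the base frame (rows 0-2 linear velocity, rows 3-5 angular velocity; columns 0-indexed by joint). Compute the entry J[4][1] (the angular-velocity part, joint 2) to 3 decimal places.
-0.707

axis z_1 = (-0.7071,-0.7071,0.0000); lever o_n−o_1 = (-0.2842,-3.9584,-1.5000)
cross product → J_v[:, 1] = (1.0607,-1.0607,2.5981)
J_ω[:, 1] = z_1
entry J[4][1] = -0.7071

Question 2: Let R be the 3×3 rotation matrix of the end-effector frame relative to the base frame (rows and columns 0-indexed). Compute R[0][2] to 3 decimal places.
End-effector z-axis (col 2 of R) = (-0.3536,0.3536,-0.8660)
R[0][2] = -0.3536

-0.354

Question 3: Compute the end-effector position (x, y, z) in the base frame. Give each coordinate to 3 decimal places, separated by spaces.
after link 1: o_1 = (2.8284, -2.8284, 3.0000)
after link 2: o_2 = (2.5442, -6.7869, 1.5000)

2.544 -6.787 1.500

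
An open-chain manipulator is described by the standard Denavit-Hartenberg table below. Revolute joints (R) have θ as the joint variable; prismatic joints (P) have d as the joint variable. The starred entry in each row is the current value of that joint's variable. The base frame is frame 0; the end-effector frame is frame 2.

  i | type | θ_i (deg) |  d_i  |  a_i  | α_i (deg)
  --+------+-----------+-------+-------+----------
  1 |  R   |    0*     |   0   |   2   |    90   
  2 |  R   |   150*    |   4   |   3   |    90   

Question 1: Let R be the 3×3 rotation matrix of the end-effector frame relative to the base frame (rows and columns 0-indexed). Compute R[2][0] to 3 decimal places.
0.500

End-effector x-axis (col 0 of R) = (-0.8660,0.0000,0.5000)
R[2][0] = 0.5000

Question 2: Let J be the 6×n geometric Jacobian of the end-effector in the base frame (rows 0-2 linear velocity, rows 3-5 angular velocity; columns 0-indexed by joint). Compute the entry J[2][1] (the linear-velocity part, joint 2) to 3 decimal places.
-2.598

axis z_1 = (0.0000,-1.0000,0.0000); lever o_n−o_1 = (-2.5981,-4.0000,1.5000)
cross product → J_v[:, 1] = (-1.5000,-0.0000,-2.5981)
J_ω[:, 1] = z_1
entry J[2][1] = -2.5981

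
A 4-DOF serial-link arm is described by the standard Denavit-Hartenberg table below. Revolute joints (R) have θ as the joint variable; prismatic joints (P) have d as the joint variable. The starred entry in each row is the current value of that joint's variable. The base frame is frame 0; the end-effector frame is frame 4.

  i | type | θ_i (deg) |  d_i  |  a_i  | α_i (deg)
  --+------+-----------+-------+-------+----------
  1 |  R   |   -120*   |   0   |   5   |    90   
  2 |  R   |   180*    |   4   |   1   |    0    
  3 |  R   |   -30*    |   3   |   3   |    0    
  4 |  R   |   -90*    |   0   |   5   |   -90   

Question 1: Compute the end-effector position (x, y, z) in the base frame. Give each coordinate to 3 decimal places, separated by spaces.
-8.013 0.121 5.830

after link 1: o_1 = (-2.5000, -4.3301, 0.0000)
after link 2: o_2 = (-5.4641, -1.4641, 0.0000)
after link 3: o_3 = (-6.7631, 2.2859, 1.5000)
after link 4: o_4 = (-8.0131, 0.1208, 5.8301)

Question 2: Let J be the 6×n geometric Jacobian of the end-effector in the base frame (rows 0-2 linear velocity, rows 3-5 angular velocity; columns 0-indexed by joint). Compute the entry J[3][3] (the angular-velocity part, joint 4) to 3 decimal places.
axis z_3 = (-0.8660,0.5000,0.0000); lever o_n−o_3 = (-1.2500,-2.1651,4.3301)
cross product → J_v[:, 3] = (2.1651,3.7500,2.5000)
J_ω[:, 3] = z_3
entry J[3][3] = -0.8660

-0.866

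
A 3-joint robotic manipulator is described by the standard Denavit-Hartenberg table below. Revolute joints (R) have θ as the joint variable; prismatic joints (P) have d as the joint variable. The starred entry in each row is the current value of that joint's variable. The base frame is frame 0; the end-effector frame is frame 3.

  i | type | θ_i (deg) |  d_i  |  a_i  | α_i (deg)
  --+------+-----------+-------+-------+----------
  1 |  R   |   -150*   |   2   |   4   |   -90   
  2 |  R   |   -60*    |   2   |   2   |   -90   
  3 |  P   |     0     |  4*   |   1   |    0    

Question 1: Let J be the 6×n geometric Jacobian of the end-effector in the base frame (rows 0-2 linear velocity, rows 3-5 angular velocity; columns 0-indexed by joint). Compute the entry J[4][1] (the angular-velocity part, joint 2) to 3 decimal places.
axis z_1 = (0.5000,-0.8660,0.0000); lever o_n−o_1 = (-3.2990,-4.2141,0.5981)
cross product → J_v[:, 1] = (-0.5179,-0.2990,-4.9641)
J_ω[:, 1] = z_1
entry J[4][1] = -0.8660

-0.866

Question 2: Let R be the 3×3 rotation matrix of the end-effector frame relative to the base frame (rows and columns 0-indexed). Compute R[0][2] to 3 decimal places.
End-effector z-axis (col 2 of R) = (-0.7500,-0.4330,-0.5000)
R[0][2] = -0.7500

-0.750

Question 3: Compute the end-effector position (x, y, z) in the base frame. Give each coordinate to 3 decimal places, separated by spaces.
-6.763 -6.214 2.598

after link 1: o_1 = (-3.4641, -2.0000, 2.0000)
after link 2: o_2 = (-3.3301, -4.2321, 3.7321)
after link 3: o_3 = (-6.7631, -6.2141, 2.5981)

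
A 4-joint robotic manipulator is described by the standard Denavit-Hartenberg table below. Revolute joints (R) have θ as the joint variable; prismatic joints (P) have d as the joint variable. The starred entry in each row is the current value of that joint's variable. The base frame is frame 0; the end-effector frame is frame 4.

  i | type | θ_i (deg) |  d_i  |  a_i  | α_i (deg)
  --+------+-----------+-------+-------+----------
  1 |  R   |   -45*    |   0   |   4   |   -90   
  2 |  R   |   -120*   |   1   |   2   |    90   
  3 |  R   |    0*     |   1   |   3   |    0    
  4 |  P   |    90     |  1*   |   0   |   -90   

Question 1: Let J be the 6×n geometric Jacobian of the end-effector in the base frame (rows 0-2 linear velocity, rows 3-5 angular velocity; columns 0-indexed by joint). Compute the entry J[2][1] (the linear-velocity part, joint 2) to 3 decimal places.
4.232

axis z_1 = (0.7071,0.7071,0.0000); lever o_n−o_1 = (-2.2854,3.6996,3.3301)
cross product → J_v[:, 1] = (2.3548,-2.3548,4.2321)
J_ω[:, 1] = z_1
entry J[2][1] = 4.2321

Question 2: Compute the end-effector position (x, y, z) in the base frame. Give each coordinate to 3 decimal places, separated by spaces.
0.543 0.871 3.330

after link 1: o_1 = (2.8284, -2.8284, 0.0000)
after link 2: o_2 = (2.8284, -1.4142, 1.7321)
after link 3: o_3 = (1.1554, 0.2588, 3.8301)
after link 4: o_4 = (0.5430, 0.8712, 3.3301)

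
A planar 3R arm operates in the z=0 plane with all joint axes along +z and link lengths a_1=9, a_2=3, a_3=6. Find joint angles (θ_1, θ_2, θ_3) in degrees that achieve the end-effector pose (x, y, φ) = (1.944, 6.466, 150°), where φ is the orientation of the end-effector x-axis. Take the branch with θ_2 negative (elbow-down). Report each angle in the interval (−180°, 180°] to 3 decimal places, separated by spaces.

wrist centre = target − a_3·(cos φ, sin φ) = (7.1402, 3.4660)
cos θ_2 = (62.9949−9²−3²)/(2·9·3) = -0.5001; θ_2 = -120.0062° (elbow-down)
β = atan2(3.4660,7.1402) = 25.8930°; ψ = atan2(-2.5979,7.4997) = -19.1062°
θ_1 = β − ψ = 44.9992°
θ_3 = φ − θ_1 − θ_2 = -134.9930° (wrapped to (-180°,180°])

44.999 -120.006 -134.993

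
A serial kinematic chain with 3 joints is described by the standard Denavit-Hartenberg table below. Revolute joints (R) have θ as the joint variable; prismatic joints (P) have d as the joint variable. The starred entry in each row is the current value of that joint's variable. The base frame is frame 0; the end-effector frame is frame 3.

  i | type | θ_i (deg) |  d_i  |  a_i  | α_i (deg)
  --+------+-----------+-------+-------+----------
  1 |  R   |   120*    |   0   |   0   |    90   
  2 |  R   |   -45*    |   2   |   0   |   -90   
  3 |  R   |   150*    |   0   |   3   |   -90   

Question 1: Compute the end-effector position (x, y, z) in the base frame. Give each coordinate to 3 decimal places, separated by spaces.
1.352 -1.341 1.837

after link 1: o_1 = (0.0000, 0.0000, 0.0000)
after link 2: o_2 = (1.7321, 1.0000, 0.0000)
after link 3: o_3 = (1.3516, -1.3410, 1.8371)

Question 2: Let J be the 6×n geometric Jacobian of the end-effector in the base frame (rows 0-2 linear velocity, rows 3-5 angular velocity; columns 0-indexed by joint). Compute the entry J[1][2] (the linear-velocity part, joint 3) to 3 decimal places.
axis z_2 = (-0.3536,0.6124,0.7071); lever o_n−o_2 = (-0.3805,-2.3410,1.8371)
cross product → J_v[:, 2] = (2.7803,0.3805,1.0607)
J_ω[:, 2] = z_2
entry J[1][2] = 0.3805

0.380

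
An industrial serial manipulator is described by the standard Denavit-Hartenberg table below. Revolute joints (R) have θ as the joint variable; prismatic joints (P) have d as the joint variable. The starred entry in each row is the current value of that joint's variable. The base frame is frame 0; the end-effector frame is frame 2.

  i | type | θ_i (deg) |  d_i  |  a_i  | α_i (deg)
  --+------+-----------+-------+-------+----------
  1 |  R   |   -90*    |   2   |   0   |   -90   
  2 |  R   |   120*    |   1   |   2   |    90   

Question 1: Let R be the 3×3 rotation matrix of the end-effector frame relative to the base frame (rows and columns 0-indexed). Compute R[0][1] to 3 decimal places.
1.000

End-effector y-axis (col 1 of R) = (1.0000,0.0000,0.0000)
R[0][1] = 1.0000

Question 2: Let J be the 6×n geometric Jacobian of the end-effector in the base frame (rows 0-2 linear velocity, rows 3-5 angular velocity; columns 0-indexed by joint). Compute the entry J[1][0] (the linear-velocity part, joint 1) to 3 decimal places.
axis z_0 = ẑ; lever o_n−o_0 = (1.0000,1.0000,0.2679)
cross product → J_v[:, 0] = (-1.0000,1.0000,0.0000)
J_ω[:, 0] = z_0
entry J[1][0] = 1.0000

1.000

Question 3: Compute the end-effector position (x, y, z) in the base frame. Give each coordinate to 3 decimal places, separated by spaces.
1.000 1.000 0.268

after link 1: o_1 = (0.0000, 0.0000, 2.0000)
after link 2: o_2 = (1.0000, 1.0000, 0.2679)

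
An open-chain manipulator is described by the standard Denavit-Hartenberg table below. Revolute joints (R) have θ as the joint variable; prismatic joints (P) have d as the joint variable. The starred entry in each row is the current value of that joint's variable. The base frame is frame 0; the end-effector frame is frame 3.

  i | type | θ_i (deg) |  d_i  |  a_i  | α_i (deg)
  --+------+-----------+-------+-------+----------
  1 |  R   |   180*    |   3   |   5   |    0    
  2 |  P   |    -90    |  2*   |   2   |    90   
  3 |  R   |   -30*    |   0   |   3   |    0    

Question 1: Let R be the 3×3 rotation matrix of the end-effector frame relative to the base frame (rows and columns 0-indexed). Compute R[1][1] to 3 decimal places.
End-effector y-axis (col 1 of R) = (-0.0000,0.5000,0.8660)
R[1][1] = 0.5000

0.500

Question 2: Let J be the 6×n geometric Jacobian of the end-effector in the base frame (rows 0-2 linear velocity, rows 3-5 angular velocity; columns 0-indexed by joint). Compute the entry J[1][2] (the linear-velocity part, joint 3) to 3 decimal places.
1.500

axis z_2 = (1.0000,-0.0000,0.0000); lever o_n−o_2 = (0.0000,2.5981,-1.5000)
cross product → J_v[:, 2] = (-0.0000,1.5000,2.5981)
J_ω[:, 2] = z_2
entry J[1][2] = 1.5000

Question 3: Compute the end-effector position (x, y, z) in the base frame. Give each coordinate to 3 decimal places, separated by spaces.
after link 1: o_1 = (-5.0000, 0.0000, 3.0000)
after link 2: o_2 = (-5.0000, 2.0000, 5.0000)
after link 3: o_3 = (-5.0000, 4.5981, 3.5000)

-5.000 4.598 3.500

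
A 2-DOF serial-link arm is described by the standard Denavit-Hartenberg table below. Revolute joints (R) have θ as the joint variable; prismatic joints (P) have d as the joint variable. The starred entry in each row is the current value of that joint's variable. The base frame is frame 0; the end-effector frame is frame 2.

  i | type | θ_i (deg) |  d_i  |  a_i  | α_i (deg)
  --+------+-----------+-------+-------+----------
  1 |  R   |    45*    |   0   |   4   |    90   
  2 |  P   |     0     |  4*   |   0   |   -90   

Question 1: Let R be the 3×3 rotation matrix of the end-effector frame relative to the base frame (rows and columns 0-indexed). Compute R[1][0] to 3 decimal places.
0.707

End-effector x-axis (col 0 of R) = (0.7071,0.7071,0.0000)
R[1][0] = 0.7071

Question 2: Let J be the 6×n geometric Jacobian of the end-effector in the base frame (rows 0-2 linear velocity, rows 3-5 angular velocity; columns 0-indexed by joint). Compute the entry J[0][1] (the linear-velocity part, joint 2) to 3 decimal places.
0.707

prismatic axis z_1 = (0.7071,-0.7071,0.0000)
J_v[:, 1] = z_1; J_ω[:, 1] = (0,0,0)
entry J[0][1] = 0.7071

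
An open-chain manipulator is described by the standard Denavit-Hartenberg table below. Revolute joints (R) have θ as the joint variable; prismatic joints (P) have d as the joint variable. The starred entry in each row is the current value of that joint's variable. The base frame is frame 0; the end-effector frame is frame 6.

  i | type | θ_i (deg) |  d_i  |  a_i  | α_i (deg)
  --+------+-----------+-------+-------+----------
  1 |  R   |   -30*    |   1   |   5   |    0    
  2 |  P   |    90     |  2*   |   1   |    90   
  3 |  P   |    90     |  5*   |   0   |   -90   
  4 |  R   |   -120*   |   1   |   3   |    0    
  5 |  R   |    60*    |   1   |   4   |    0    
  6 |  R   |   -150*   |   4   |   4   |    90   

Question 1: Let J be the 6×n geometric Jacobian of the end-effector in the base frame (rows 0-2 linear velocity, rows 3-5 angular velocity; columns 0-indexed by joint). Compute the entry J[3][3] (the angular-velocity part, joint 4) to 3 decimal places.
axis z_3 = (-0.5000,-0.8660,0.0000); lever o_n−o_3 = (0.5179,-7.2272,-2.9641)
cross product → J_v[:, 3] = (2.5670,-1.4821,4.0622)
J_ω[:, 3] = z_3
entry J[3][3] = -0.5000

-0.500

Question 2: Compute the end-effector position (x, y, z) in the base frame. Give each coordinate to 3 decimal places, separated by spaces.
9.678 -11.361 0.036

after link 1: o_1 = (4.3301, -2.5000, 1.0000)
after link 2: o_2 = (4.8301, -1.6340, 3.0000)
after link 3: o_3 = (9.1603, -4.1340, 3.0000)
after link 4: o_4 = (10.9103, -6.2990, 1.5000)
after link 5: o_5 = (13.4103, -8.8971, 3.5000)
after link 6: o_6 = (9.6782, -11.3612, 0.0359)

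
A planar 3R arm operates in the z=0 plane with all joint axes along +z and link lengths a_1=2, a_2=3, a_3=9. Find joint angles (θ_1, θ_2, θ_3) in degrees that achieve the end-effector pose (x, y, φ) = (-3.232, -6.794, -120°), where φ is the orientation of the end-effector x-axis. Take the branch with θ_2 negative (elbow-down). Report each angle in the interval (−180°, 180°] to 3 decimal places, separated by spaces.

wrist centre = target − a_3·(cos φ, sin φ) = (1.2680, 1.0002)
cos θ_2 = (2.6083−2²−3²)/(2·2·3) = -0.8660; θ_2 = -149.9944° (elbow-down)
β = atan2(1.0002,1.2680) = 38.2672°; ψ = atan2(-1.5003,-0.5979) = -111.7299°
θ_1 = β − ψ = 149.9971°
θ_3 = φ − θ_1 − θ_2 = -120.0027° (wrapped to (-180°,180°])

149.997 -149.994 -120.003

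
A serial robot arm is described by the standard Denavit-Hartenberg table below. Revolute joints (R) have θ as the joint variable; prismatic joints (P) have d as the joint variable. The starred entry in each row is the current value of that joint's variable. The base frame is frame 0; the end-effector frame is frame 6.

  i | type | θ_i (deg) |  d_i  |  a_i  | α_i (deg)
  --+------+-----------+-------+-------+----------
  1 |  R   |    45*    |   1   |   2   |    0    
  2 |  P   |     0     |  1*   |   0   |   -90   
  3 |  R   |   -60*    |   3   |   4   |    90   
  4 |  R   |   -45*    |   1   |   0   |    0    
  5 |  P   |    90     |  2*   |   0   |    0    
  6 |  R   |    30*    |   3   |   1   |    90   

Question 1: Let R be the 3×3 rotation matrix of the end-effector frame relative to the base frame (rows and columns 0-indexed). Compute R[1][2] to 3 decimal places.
0.158

End-effector z-axis (col 2 of R) = (0.5245,0.1585,0.8365)
R[1][2] = 0.1585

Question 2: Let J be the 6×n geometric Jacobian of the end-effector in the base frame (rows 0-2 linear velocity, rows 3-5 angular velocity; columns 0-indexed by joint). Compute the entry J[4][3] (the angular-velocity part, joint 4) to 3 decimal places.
-0.612

axis z_3 = (-0.6124,-0.6124,0.5000); lever o_n−o_3 = (-4.2657,-2.8997,3.2241)
cross product → J_v[:, 3] = (-0.5245,-0.1585,-0.8365)
J_ω[:, 3] = z_3
entry J[4][3] = -0.6124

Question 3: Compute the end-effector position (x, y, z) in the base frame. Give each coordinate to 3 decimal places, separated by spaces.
-3.559 2.050 8.688

after link 1: o_1 = (1.4142, 1.4142, 1.0000)
after link 2: o_2 = (1.4142, 1.4142, 2.0000)
after link 3: o_3 = (0.7071, 4.9497, 5.4641)
after link 4: o_4 = (0.0947, 4.3374, 5.9641)
after link 5: o_5 = (-1.1300, 3.1126, 6.9641)
after link 6: o_6 = (-3.5586, 2.0500, 8.6882)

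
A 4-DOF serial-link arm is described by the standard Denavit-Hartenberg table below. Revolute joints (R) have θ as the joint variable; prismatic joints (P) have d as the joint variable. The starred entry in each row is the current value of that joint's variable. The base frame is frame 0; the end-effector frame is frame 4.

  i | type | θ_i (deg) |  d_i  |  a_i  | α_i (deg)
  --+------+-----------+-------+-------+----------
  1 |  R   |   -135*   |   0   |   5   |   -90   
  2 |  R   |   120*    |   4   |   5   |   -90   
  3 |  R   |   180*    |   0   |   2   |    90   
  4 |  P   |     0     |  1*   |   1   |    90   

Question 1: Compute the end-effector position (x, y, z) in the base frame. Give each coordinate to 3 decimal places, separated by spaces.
after link 1: o_1 = (-3.5355, -3.5355, 0.0000)
after link 2: o_2 = (1.0607, -4.5962, -4.3301)
after link 3: o_3 = (0.3536, -5.3033, -2.5981)
after link 4: o_4 = (-0.7071, -4.9497, -1.7321)

-0.707 -4.950 -1.732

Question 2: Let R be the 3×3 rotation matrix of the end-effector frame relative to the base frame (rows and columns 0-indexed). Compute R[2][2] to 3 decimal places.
-0.500

End-effector z-axis (col 2 of R) = (-0.6124,-0.6124,-0.5000)
R[2][2] = -0.5000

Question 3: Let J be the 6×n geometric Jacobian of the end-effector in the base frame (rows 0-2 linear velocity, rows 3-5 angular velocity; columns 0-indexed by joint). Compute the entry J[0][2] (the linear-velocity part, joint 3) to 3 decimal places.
axis z_2 = (0.6124,0.6124,0.5000); lever o_n−o_2 = (-1.7678,-0.3536,2.5981)
cross product → J_v[:, 2] = (1.7678,-2.4749,0.8660)
J_ω[:, 2] = z_2
entry J[0][2] = 1.7678

1.768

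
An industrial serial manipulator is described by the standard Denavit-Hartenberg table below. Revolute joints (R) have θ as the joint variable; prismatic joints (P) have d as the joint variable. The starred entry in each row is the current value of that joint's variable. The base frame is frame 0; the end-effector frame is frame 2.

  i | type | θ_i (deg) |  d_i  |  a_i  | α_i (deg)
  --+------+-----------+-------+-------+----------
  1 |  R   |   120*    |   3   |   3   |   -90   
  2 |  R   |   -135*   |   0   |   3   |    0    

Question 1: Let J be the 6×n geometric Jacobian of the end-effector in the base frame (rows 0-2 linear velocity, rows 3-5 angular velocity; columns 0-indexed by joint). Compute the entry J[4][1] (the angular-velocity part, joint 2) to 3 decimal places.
axis z_1 = (-0.8660,-0.5000,0.0000); lever o_n−o_1 = (1.0607,-1.8371,2.1213)
cross product → J_v[:, 1] = (-1.0607,1.8371,2.1213)
J_ω[:, 1] = z_1
entry J[4][1] = -0.5000

-0.500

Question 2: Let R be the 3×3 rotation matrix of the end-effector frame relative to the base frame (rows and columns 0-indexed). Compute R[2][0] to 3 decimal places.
End-effector x-axis (col 0 of R) = (0.3536,-0.6124,0.7071)
R[2][0] = 0.7071

0.707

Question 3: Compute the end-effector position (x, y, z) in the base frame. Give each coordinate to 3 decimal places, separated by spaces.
-0.439 0.761 5.121

after link 1: o_1 = (-1.5000, 2.5981, 3.0000)
after link 2: o_2 = (-0.4393, 0.7610, 5.1213)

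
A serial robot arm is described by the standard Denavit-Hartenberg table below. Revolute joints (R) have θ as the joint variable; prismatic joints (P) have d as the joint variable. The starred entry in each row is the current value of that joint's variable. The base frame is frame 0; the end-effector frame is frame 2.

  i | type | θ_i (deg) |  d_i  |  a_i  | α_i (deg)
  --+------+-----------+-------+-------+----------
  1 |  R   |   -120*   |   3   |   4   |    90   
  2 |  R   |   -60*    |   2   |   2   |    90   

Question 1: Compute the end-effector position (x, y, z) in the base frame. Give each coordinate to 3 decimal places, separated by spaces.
after link 1: o_1 = (-2.0000, -3.4641, 3.0000)
after link 2: o_2 = (-4.2321, -3.3301, 1.2679)

-4.232 -3.330 1.268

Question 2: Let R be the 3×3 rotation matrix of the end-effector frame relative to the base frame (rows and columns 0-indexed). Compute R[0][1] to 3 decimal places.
-0.866

End-effector y-axis (col 1 of R) = (-0.8660,0.5000,0.0000)
R[0][1] = -0.8660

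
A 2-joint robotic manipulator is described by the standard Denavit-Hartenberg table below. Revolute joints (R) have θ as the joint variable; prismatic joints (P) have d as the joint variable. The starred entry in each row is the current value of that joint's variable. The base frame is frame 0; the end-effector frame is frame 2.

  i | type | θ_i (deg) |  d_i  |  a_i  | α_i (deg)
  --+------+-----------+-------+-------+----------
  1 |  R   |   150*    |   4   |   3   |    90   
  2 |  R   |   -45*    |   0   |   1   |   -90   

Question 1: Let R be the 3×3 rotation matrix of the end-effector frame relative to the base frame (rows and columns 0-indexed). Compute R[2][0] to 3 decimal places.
End-effector x-axis (col 0 of R) = (-0.6124,0.3536,-0.7071)
R[2][0] = -0.7071

-0.707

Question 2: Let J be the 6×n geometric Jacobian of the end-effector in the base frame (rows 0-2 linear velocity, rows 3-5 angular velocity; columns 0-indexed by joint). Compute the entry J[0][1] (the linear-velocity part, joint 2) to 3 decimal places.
-0.612

axis z_1 = (0.5000,0.8660,0.0000); lever o_n−o_1 = (-0.6124,0.3536,-0.7071)
cross product → J_v[:, 1] = (-0.6124,0.3536,0.7071)
J_ω[:, 1] = z_1
entry J[0][1] = -0.6124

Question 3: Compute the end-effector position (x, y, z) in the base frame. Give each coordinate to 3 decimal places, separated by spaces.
-3.210 1.854 3.293

after link 1: o_1 = (-2.5981, 1.5000, 4.0000)
after link 2: o_2 = (-3.2104, 1.8536, 3.2929)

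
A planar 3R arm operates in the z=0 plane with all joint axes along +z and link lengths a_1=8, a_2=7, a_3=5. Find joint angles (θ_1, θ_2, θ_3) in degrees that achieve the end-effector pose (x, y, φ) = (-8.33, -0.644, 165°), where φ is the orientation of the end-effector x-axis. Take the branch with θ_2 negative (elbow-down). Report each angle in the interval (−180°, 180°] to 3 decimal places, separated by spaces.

wrist centre = target − a_3·(cos φ, sin φ) = (-3.5004, -1.9381)
cos θ_2 = (16.0088−8²−7²)/(2·8·7) = -0.8660; θ_2 = -149.9963° (elbow-down)
β = atan2(-1.9381,-3.5004) = -151.0275°; ψ = atan2(-3.5004,1.9381) = -61.0282°
θ_1 = β − ψ = -89.9993°
θ_3 = φ − θ_1 − θ_2 = 44.9955° (wrapped to (-180°,180°])

-89.999 -149.996 44.996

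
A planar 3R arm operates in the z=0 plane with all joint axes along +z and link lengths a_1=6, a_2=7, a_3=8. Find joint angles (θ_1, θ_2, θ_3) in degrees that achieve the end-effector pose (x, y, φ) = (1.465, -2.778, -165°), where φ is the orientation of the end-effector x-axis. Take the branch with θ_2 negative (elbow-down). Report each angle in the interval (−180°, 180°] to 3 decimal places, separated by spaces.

44.998 -89.999 -119.998

wrist centre = target − a_3·(cos φ, sin φ) = (9.1924, -0.7074)
cos θ_2 = (85.0008−6²−7²)/(2·6·7) = 0.0000; θ_2 = -89.9994° (elbow-down)
β = atan2(-0.7074,9.1924) = -4.4008°; ψ = atan2(-7.0000,6.0001) = -49.3984°
θ_1 = β − ψ = 44.9976°
θ_3 = φ − θ_1 − θ_2 = -119.9981° (wrapped to (-180°,180°])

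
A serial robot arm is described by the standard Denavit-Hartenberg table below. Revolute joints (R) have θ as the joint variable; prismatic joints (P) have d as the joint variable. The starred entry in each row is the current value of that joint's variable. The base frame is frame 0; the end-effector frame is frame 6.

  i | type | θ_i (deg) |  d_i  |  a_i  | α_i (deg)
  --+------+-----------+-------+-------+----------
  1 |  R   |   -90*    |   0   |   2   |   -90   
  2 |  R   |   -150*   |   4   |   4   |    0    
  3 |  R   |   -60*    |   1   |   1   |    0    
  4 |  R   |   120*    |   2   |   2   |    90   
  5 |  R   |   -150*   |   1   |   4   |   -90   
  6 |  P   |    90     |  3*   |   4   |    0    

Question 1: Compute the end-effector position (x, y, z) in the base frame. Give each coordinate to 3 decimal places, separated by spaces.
after link 1: o_1 = (0.0000, -2.0000, 0.0000)
after link 2: o_2 = (4.0000, 1.4641, 2.0000)
after link 3: o_3 = (5.0000, 2.3301, 1.5000)
after link 4: o_4 = (7.0000, 2.3301, 3.5000)
after link 5: o_5 = (5.0000, 3.3301, 0.0359)
after link 6: o_6 = (2.4019, -0.6699, 1.5359)

2.402 -0.670 1.536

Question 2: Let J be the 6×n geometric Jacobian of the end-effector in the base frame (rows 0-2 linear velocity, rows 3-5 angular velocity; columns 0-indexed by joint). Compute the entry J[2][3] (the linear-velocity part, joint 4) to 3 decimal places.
-3.000

axis z_3 = (1.0000,0.0000,0.0000); lever o_n−o_3 = (-2.5981,-3.0000,0.0359)
cross product → J_v[:, 3] = (0.0000,-0.0359,-3.0000)
J_ω[:, 3] = z_3
entry J[2][3] = -3.0000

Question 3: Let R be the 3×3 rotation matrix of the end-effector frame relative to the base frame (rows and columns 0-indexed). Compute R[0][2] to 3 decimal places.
-0.866

End-effector z-axis (col 2 of R) = (-0.8660,0.0000,0.5000)
R[0][2] = -0.8660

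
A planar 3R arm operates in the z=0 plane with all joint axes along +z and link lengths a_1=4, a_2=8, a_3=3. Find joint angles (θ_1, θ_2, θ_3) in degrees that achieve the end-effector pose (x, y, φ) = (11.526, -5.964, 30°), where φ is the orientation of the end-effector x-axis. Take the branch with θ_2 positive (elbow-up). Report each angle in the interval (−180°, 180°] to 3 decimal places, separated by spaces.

-60.008 30.012 59.997

wrist centre = target − a_3·(cos φ, sin φ) = (8.9279, -7.4640)
cos θ_2 = (135.4191−4²−8²)/(2·4·8) = 0.8659; θ_2 = 30.0116° (elbow-up)
β = atan2(-7.4640,8.9279) = -39.8966°; ψ = atan2(4.0014,10.9274) = 20.1118°
θ_1 = β − ψ = -60.0084°
θ_3 = φ − θ_1 − θ_2 = 59.9967° (wrapped to (-180°,180°])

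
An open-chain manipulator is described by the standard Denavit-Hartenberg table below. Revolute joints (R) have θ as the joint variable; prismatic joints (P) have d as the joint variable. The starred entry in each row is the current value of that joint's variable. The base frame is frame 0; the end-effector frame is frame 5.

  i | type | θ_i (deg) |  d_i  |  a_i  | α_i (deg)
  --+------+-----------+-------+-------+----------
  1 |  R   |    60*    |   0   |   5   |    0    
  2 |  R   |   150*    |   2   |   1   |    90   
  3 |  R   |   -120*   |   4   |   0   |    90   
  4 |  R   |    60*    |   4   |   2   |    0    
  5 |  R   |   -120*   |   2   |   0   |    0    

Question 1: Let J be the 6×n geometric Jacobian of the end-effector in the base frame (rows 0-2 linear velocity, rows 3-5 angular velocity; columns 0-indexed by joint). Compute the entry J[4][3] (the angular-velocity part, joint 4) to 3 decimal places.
axis z_3 = (0.7500,0.4330,0.5000); lever o_n−o_3 = (4.0670,4.3481,2.1340)
cross product → J_v[:, 3] = (-1.2500,0.4330,1.5000)
J_ω[:, 3] = z_3
entry J[4][3] = 0.4330

0.433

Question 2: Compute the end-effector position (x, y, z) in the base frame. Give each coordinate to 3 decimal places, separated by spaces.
3.701 11.642 4.134

after link 1: o_1 = (2.5000, 4.3301, 0.0000)
after link 2: o_2 = (1.6340, 3.8301, 2.0000)
after link 3: o_3 = (-0.3660, 7.2942, 2.0000)
after link 4: o_4 = (2.2010, 10.7763, 3.1340)
after link 5: o_5 = (3.7010, 11.6423, 4.1340)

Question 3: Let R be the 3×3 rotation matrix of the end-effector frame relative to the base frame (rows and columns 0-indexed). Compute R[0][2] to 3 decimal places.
0.750

End-effector z-axis (col 2 of R) = (0.7500,0.4330,0.5000)
R[0][2] = 0.7500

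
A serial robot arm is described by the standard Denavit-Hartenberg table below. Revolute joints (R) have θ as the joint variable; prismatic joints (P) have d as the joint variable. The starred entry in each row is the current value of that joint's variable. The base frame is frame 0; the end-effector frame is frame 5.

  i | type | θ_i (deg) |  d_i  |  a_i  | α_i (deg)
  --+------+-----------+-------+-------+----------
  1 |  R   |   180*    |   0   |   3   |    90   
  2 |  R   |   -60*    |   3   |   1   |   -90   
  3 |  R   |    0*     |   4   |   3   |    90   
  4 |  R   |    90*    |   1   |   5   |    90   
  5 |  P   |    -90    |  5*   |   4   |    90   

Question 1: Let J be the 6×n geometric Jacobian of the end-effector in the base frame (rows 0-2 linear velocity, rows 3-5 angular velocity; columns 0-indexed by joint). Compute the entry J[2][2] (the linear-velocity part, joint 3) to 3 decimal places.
axis z_2 = (-0.8660,0.0000,0.5000); lever o_n−o_2 = (-11.7942,-3.0000,-2.4282)
cross product → J_v[:, 2] = (1.5000,-8.0000,2.5981)
J_ω[:, 2] = z_2
entry J[2][2] = 2.5981

2.598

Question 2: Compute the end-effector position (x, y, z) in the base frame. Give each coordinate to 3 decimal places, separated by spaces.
after link 1: o_1 = (-3.0000, 0.0000, 0.0000)
after link 2: o_2 = (-3.5000, 3.0000, -0.8660)
after link 3: o_3 = (-8.4641, 3.0000, -1.4641)
after link 4: o_4 = (-12.7942, 4.0000, 1.0359)
after link 5: o_5 = (-15.2942, 0.0000, -3.2942)

-15.294 0.000 -3.294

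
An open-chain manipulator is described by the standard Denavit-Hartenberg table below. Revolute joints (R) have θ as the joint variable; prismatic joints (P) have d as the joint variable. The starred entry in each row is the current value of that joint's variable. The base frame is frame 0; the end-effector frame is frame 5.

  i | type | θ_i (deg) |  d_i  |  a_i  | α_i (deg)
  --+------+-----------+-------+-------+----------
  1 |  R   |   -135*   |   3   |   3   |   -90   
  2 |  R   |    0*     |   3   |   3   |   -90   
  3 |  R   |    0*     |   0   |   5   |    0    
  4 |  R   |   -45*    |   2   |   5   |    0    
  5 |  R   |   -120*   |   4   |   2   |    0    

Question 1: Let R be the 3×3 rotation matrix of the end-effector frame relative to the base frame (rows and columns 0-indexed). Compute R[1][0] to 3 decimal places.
End-effector x-axis (col 0 of R) = (0.8660,0.5000,0.0000)
R[1][0] = 0.5000

0.500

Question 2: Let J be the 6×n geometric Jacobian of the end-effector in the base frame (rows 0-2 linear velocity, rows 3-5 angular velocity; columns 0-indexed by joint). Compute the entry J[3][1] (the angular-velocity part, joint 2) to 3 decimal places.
axis z_1 = (0.7071,-0.7071,0.0000); lever o_n−o_1 = (-1.8035,-11.7782,-6.0000)
cross product → J_v[:, 1] = (4.2426,4.2426,-9.6037)
J_ω[:, 1] = z_1
entry J[3][1] = 0.7071

0.707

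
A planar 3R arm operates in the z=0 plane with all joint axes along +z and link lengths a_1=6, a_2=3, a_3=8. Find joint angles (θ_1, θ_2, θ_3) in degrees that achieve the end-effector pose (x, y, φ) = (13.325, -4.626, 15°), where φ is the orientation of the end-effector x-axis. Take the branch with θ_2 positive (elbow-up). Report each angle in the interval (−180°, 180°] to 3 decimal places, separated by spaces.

wrist centre = target − a_3·(cos φ, sin φ) = (5.5976, -6.6966)
cos θ_2 = (76.1769−6²−3²)/(2·6·3) = 0.8660; θ_2 = 30.0002° (elbow-up)
β = atan2(-6.6966,5.5976) = -50.1080°; ψ = atan2(1.5000,8.5981) = 9.8961°
θ_1 = β − ψ = -60.0042°
θ_3 = φ − θ_1 − θ_2 = 45.0040° (wrapped to (-180°,180°])

-60.004 30.000 45.004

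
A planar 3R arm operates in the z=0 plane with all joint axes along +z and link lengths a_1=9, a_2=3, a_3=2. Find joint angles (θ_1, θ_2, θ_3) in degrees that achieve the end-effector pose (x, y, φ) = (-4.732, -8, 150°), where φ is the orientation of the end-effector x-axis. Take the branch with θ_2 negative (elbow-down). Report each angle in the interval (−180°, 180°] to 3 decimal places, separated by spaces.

-90.000 -90.000 -30.000

wrist centre = target − a_3·(cos φ, sin φ) = (-2.9999, -9.0000)
cos θ_2 = (89.9997−9²−3²)/(2·9·3) = -0.0000; θ_2 = -90.0003° (elbow-down)
β = atan2(-9.0000,-2.9999) = -108.4347°; ψ = atan2(-3.0000,9.0000) = -18.4350°
θ_1 = β − ψ = -89.9997°
θ_3 = φ − θ_1 − θ_2 = -30.0000° (wrapped to (-180°,180°])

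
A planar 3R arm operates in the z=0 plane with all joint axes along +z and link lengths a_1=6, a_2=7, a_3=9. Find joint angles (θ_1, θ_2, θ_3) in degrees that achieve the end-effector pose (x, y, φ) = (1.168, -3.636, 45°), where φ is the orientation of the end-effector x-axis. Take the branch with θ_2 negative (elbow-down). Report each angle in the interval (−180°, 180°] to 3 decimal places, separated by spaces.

-84.912 -60.002 -170.086

wrist centre = target − a_3·(cos φ, sin φ) = (-5.1960, -10.0000)
cos θ_2 = (126.9972−6²−7²)/(2·6·7) = 0.5000; θ_2 = -60.0022° (elbow-down)
β = atan2(-10.0000,-5.1960) = -117.4563°; ψ = atan2(-6.0623,9.4998) = -32.5441°
θ_1 = β − ψ = -84.9122°
θ_3 = φ − θ_1 − θ_2 = -170.0856° (wrapped to (-180°,180°])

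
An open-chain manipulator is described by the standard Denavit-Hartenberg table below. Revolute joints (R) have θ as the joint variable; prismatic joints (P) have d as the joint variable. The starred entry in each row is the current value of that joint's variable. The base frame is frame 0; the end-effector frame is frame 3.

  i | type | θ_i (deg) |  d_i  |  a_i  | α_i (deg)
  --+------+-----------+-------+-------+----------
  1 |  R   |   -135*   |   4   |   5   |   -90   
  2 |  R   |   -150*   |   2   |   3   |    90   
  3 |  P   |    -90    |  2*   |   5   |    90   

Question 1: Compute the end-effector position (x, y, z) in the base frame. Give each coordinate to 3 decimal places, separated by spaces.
after link 1: o_1 = (-3.5355, -3.5355, 4.0000)
after link 2: o_2 = (-0.2842, -3.1126, 5.5000)
after link 3: o_3 = (-3.1126, 1.1300, 3.7679)

-3.113 1.130 3.768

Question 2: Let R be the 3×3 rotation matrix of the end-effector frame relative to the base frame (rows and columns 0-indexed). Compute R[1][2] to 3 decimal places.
-0.612

End-effector z-axis (col 2 of R) = (-0.6124,-0.6124,-0.5000)
R[1][2] = -0.6124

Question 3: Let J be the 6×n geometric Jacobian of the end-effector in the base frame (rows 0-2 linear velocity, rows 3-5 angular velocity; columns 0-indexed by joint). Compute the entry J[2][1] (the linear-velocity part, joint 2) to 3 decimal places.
3.598

axis z_1 = (0.7071,-0.7071,0.0000); lever o_n−o_1 = (0.4229,4.6655,-0.2321)
cross product → J_v[:, 1] = (0.1641,0.1641,3.5981)
J_ω[:, 1] = z_1
entry J[2][1] = 3.5981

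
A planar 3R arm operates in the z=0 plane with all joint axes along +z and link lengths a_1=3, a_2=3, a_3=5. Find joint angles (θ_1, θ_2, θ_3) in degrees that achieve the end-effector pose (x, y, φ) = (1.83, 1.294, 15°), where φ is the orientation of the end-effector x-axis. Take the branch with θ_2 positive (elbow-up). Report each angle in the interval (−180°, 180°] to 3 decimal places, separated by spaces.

119.998 120.008 134.994

wrist centre = target − a_3·(cos φ, sin φ) = (-2.9996, -0.0001)
cos θ_2 = (8.9978−3²−3²)/(2·3·3) = -0.5001; θ_2 = 120.0082° (elbow-up)
β = atan2(-0.0001,-2.9996) = -179.9982°; ψ = atan2(2.5979,1.4996) = 60.0041°
θ_1 = β − ψ = -240.0023°
θ_3 = φ − θ_1 − θ_2 = 134.9941° (wrapped to (-180°,180°])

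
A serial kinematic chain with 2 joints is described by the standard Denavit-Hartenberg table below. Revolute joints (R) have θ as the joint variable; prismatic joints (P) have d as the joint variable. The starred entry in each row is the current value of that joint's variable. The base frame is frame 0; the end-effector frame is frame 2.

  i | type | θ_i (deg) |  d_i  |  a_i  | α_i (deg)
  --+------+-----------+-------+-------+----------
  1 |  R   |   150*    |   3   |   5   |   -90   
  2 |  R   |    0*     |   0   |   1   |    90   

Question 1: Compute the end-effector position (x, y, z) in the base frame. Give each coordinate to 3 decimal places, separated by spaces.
-5.196 3.000 3.000

after link 1: o_1 = (-4.3301, 2.5000, 3.0000)
after link 2: o_2 = (-5.1962, 3.0000, 3.0000)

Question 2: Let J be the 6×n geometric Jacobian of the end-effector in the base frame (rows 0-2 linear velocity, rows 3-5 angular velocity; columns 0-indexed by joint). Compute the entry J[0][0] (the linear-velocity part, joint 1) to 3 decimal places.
axis z_0 = ẑ; lever o_n−o_0 = (-5.1962,3.0000,3.0000)
cross product → J_v[:, 0] = (-3.0000,-5.1962,0.0000)
J_ω[:, 0] = z_0
entry J[0][0] = -3.0000

-3.000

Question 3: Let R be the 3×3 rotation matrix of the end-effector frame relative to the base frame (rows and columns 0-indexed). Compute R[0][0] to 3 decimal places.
-0.866

End-effector x-axis (col 0 of R) = (-0.8660,0.5000,0.0000)
R[0][0] = -0.8660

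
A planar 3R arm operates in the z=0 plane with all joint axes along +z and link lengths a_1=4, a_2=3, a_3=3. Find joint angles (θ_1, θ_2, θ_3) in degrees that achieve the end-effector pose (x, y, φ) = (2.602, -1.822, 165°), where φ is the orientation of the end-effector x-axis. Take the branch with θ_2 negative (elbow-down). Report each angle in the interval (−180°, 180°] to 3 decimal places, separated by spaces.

wrist centre = target − a_3·(cos φ, sin φ) = (5.4998, -2.5985)
cos θ_2 = (36.9995−4²−3²)/(2·4·3) = 0.5000; θ_2 = -60.0013° (elbow-down)
β = atan2(-2.5985,5.4998) = -25.2891°; ψ = atan2(-2.5981,5.4999) = -25.2855°
θ_1 = β − ψ = -0.0036°
θ_3 = φ − θ_1 − θ_2 = -134.9951° (wrapped to (-180°,180°])

-0.004 -60.001 -134.995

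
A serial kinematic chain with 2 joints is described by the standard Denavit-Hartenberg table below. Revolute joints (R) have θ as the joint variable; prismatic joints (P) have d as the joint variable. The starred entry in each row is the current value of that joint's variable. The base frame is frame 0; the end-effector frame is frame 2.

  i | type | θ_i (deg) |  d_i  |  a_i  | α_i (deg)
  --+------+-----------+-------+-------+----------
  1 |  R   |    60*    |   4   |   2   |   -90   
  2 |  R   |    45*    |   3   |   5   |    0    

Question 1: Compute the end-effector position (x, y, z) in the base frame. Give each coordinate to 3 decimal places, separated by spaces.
0.170 6.294 0.464

after link 1: o_1 = (1.0000, 1.7321, 4.0000)
after link 2: o_2 = (0.1697, 6.2939, 0.4645)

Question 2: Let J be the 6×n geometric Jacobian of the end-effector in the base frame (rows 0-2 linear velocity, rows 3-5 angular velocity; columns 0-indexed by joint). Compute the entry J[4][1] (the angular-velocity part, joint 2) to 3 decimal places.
0.500

axis z_1 = (-0.8660,0.5000,0.0000); lever o_n−o_1 = (-0.8303,4.5619,-3.5355)
cross product → J_v[:, 1] = (-1.7678,-3.0619,-3.5355)
J_ω[:, 1] = z_1
entry J[4][1] = 0.5000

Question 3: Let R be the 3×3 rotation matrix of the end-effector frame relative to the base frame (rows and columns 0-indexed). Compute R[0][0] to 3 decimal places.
End-effector x-axis (col 0 of R) = (0.3536,0.6124,-0.7071)
R[0][0] = 0.3536

0.354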